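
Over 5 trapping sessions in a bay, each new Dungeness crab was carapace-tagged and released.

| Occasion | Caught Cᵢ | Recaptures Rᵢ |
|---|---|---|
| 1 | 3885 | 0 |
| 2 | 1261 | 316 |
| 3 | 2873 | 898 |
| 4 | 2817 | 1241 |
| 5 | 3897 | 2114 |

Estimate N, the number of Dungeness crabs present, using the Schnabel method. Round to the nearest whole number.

N ≈ 15,453

Marked at large before each occasion: Mᵢ = Σⱼ<ᵢ (Cⱼ − Rⱼ) → M1=0, M2=3885, M3=4830, M4=6805, M5=8381
Σ MᵢCᵢ = 0·3885 + 3885·1261 + 4830·2873 + 6805·2817 + 8381·3897 = 0 + 4898985 + 13876590 + 19169685 + 32660757 = 70606017
Σ Rᵢ = 0 + 316 + 898 + 1241 + 2114 = 4569
N̂ = 70606017 / 4569 ≈ 15453.3 → 15453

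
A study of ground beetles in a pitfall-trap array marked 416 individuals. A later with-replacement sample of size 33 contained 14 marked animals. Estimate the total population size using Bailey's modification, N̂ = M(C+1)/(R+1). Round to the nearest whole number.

N ≈ 943

N̂ = 416·(33+1)/(14+1) = 416·34/15 = 14144/15 ≈ 942.9 → 943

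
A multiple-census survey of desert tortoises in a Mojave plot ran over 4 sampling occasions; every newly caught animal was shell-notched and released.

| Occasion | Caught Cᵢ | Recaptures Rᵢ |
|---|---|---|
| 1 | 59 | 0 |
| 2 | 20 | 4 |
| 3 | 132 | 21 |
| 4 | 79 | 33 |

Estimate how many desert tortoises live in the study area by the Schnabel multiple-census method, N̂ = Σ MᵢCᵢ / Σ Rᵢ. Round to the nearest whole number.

N ≈ 444

Marked at large before each occasion: Mᵢ = Σⱼ<ᵢ (Cⱼ − Rⱼ) → M1=0, M2=59, M3=75, M4=186
Σ MᵢCᵢ = 0·59 + 59·20 + 75·132 + 186·79 = 0 + 1180 + 9900 + 14694 = 25774
Σ Rᵢ = 0 + 4 + 21 + 33 = 58
N̂ = 25774 / 58 ≈ 444.4 → 444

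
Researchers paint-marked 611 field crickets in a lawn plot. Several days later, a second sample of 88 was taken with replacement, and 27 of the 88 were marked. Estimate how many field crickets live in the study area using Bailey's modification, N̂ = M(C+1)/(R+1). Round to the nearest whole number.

N ≈ 1942

N̂ = 611·(88+1)/(27+1) = 611·89/28 = 54379/28 ≈ 1942.1 → 1942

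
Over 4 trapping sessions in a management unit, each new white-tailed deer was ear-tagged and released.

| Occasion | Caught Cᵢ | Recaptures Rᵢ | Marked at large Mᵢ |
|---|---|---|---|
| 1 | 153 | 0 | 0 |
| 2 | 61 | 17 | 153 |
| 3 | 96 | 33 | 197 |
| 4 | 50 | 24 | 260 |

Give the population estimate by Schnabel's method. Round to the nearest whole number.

Σ MᵢCᵢ = 0·153 + 153·61 + 197·96 + 260·50 = 0 + 9333 + 18912 + 13000 = 41245
Σ Rᵢ = 0 + 17 + 33 + 24 = 74
N̂ = 41245 / 74 ≈ 557.4 → 557

N ≈ 557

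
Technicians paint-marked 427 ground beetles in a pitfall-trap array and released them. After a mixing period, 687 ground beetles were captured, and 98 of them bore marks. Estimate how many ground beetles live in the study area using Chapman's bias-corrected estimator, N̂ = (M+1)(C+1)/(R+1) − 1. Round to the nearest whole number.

N̂ = (427+1)(687+1)/(98+1) − 1 = 428·688/99 − 1
= 294464/99 − 1 ≈ 2974.4 − 1 ≈ 2973.4 → 2973

N ≈ 2973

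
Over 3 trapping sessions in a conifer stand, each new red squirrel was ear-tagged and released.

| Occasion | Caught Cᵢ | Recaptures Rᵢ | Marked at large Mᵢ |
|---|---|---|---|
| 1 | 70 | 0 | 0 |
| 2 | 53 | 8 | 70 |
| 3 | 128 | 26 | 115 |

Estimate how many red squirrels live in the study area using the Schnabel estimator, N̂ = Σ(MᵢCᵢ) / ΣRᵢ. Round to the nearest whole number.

N ≈ 542

Σ MᵢCᵢ = 0·70 + 70·53 + 115·128 = 0 + 3710 + 14720 = 18430
Σ Rᵢ = 0 + 8 + 26 = 34
N̂ = 18430 / 34 ≈ 542.1 → 542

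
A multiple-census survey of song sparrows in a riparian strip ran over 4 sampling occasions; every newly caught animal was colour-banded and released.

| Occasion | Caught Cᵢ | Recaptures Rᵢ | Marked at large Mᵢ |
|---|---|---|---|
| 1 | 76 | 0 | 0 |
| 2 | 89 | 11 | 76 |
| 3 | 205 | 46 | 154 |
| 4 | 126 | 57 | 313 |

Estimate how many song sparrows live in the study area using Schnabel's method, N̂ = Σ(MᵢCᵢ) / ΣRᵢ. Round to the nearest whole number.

Σ MᵢCᵢ = 0·76 + 76·89 + 154·205 + 313·126 = 0 + 6764 + 31570 + 39438 = 77772
Σ Rᵢ = 0 + 11 + 46 + 57 = 114
N̂ = 77772 / 114 ≈ 682.2 → 682

N ≈ 682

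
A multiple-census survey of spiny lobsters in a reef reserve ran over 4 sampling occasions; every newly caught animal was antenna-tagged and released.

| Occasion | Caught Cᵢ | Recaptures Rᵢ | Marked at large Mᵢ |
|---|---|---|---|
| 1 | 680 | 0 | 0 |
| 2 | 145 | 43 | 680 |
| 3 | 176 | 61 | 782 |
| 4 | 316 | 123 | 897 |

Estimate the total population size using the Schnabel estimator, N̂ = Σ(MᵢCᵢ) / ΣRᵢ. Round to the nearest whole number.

N ≈ 2289

Σ MᵢCᵢ = 0·680 + 680·145 + 782·176 + 897·316 = 0 + 98600 + 137632 + 283452 = 519684
Σ Rᵢ = 0 + 43 + 61 + 123 = 227
N̂ = 519684 / 227 ≈ 2289.4 → 2289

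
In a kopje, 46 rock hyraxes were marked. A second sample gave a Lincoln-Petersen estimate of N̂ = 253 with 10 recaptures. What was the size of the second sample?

C = 55

From N = M·C/R: C = N·R / M = 253·10 / 46 = 2530 / 46 = 55.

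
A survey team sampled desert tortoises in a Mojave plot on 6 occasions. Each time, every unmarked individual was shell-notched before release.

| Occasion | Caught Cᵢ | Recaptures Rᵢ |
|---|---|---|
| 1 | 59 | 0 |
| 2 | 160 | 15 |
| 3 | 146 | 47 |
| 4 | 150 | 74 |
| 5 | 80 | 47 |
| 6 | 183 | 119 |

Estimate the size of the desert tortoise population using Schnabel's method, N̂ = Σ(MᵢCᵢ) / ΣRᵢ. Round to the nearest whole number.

Marked at large before each occasion: Mᵢ = Σⱼ<ᵢ (Cⱼ − Rⱼ) → M1=0, M2=59, M3=204, M4=303, M5=379, M6=412
Σ MᵢCᵢ = 0·59 + 59·160 + 204·146 + 303·150 + 379·80 + 412·183 = 0 + 9440 + 29784 + 45450 + 30320 + 75396 = 190390
Σ Rᵢ = 0 + 15 + 47 + 74 + 47 + 119 = 302
N̂ = 190390 / 302 ≈ 630.4 → 630

N ≈ 630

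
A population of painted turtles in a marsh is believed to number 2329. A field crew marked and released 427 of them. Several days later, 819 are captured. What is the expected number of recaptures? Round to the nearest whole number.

The marked fraction of the population is 427/2329, so in a sample of 819 expect C·(M/N) marked.
E[R] = 427 × 819 / 2329 = 349713 / 2329 ≈ 150.2 → 150

expected recaptures ≈ 150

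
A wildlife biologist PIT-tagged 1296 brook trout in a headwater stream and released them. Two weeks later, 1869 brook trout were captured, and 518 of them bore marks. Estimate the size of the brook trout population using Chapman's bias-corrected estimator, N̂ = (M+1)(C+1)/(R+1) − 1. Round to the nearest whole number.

N ≈ 4672

N̂ = (1296+1)(1869+1)/(518+1) − 1 = 1297·1870/519 − 1
= 2425390/519 − 1 ≈ 4673.2 − 1 ≈ 4672.2 → 4672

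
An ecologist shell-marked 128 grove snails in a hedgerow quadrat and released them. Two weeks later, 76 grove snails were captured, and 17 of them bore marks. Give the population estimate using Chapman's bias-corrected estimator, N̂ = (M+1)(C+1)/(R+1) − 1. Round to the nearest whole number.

N ≈ 551

N̂ = (128+1)(76+1)/(17+1) − 1 = 129·77/18 − 1
= 9933/18 − 1 ≈ 551.8 − 1 ≈ 550.8 → 551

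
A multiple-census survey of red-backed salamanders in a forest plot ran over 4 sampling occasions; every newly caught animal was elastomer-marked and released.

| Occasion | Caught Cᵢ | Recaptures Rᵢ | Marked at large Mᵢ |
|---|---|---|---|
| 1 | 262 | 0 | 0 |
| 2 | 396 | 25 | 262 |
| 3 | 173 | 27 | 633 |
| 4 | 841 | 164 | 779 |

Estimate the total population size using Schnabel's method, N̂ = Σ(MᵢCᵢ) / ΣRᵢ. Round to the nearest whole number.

Σ MᵢCᵢ = 0·262 + 262·396 + 633·173 + 779·841 = 0 + 103752 + 109509 + 655139 = 868400
Σ Rᵢ = 0 + 25 + 27 + 164 = 216
N̂ = 868400 / 216 ≈ 4020.4 → 4020

N ≈ 4020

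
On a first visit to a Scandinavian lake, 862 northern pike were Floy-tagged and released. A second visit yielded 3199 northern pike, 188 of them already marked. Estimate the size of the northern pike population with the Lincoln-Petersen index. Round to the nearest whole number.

N ≈ 14,668

N = (862 × 3199) / 188 = 2757538 / 188 ≈ 14667.8 → 14668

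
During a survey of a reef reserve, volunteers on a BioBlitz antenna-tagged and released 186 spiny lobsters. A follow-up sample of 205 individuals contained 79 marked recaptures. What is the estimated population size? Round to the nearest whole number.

N ≈ 483

N = (186 × 205) / 79 = 38130 / 79 ≈ 482.7 → 483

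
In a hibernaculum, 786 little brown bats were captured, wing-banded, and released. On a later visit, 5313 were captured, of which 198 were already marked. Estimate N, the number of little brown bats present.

N = (786 × 5313) / 198 = 4176018 / 198 = 21091

N = 21,091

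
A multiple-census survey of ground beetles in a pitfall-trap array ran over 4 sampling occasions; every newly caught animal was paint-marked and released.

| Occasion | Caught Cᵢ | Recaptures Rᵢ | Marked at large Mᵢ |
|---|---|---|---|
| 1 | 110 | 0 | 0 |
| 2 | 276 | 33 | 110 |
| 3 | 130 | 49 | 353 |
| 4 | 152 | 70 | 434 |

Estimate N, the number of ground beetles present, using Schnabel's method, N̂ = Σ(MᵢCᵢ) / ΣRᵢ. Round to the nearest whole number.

N ≈ 936

Σ MᵢCᵢ = 0·110 + 110·276 + 353·130 + 434·152 = 0 + 30360 + 45890 + 65968 = 142218
Σ Rᵢ = 0 + 33 + 49 + 70 = 152
N̂ = 142218 / 152 ≈ 935.6 → 936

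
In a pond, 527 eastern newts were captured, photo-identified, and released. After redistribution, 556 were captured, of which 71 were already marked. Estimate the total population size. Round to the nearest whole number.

N = (527 × 556) / 71 = 293012 / 71 ≈ 4126.9 → 4127

N ≈ 4127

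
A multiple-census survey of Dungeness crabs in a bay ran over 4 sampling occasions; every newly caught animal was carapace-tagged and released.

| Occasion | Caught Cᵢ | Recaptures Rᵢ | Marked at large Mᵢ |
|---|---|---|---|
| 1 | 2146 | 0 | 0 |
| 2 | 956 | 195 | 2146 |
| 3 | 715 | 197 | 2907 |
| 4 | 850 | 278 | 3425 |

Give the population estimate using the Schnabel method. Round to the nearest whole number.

N ≈ 10,509

Σ MᵢCᵢ = 0·2146 + 2146·956 + 2907·715 + 3425·850 = 0 + 2051576 + 2078505 + 2911250 = 7041331
Σ Rᵢ = 0 + 195 + 197 + 278 = 670
N̂ = 7041331 / 670 ≈ 10509.4 → 10509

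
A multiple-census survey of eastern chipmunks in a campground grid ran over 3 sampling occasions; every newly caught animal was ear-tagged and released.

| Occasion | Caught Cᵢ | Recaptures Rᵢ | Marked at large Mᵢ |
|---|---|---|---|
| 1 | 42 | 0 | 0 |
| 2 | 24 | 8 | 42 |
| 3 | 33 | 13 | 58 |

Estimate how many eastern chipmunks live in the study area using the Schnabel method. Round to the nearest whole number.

N ≈ 139

Σ MᵢCᵢ = 0·42 + 42·24 + 58·33 = 0 + 1008 + 1914 = 2922
Σ Rᵢ = 0 + 8 + 13 = 21
N̂ = 2922 / 21 ≈ 139.1 → 139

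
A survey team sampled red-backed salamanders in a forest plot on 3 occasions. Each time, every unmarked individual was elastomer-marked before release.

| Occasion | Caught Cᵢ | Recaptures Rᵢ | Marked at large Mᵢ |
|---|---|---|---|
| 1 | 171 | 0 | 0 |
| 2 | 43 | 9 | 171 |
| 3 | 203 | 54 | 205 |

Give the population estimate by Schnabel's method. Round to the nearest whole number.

Σ MᵢCᵢ = 0·171 + 171·43 + 205·203 = 0 + 7353 + 41615 = 48968
Σ Rᵢ = 0 + 9 + 54 = 63
N̂ = 48968 / 63 ≈ 777.3 → 777

N ≈ 777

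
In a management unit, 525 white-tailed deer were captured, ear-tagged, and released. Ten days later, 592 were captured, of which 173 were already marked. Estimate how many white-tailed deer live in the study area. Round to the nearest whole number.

If marked individuals mix randomly, R/C ≈ M/N, giving N ≈ M·C/R.
N = (525 × 592) / 173 = 310800 / 173 ≈ 1796.5 → 1797

N ≈ 1797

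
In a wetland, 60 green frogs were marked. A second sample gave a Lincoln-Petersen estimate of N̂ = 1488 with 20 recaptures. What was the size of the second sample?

From N = M·C/R: C = N·R / M = 1488·20 / 60 = 29760 / 60 = 496.

C = 496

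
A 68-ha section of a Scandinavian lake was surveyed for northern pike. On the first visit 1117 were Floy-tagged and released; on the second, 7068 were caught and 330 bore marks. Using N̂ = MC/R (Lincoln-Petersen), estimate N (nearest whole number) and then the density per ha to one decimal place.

N̂ = 1117·7068/330 = 7894956/330 ≈ 23924.1 → 23924
Density = N̂ / area = 23924 / 68 ≈ 351.82 → 351.8 per ha

density ≈ 351.8 northern pike per ha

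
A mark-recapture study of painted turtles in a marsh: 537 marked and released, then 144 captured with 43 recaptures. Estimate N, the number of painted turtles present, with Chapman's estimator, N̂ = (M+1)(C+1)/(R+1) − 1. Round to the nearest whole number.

N ≈ 1772

N̂ = (537+1)(144+1)/(43+1) − 1 = 538·145/44 − 1
= 78010/44 − 1 ≈ 1773.0 − 1 ≈ 1772.0 → 1772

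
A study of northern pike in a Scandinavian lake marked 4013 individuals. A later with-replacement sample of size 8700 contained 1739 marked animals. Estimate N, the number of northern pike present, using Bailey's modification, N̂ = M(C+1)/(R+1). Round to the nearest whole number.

N ≈ 20,067

N̂ = 4013·(8700+1)/(1739+1) = 4013·8701/1740 = 34917113/1740 ≈ 20067.3 → 20067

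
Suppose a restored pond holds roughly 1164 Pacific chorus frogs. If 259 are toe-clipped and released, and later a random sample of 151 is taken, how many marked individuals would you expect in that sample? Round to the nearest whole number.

Expected recaptures E[R] = M·C / N.
E[R] = 259 × 151 / 1164 = 39109 / 1164 ≈ 33.6 → 34

expected recaptures ≈ 34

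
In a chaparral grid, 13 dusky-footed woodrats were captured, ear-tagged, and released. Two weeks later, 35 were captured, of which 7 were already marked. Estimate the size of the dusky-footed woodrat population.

N = 65

N = (13 × 35) / 7 = 455 / 7 = 65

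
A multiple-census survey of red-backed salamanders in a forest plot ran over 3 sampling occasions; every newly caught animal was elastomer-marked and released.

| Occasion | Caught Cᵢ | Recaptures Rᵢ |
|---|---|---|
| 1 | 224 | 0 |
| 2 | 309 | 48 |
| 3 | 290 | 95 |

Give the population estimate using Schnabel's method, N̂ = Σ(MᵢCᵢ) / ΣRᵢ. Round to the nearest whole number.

Marked at large before each occasion: Mᵢ = Σⱼ<ᵢ (Cⱼ − Rⱼ) → M1=0, M2=224, M3=485
Σ MᵢCᵢ = 0·224 + 224·309 + 485·290 = 0 + 69216 + 140650 = 209866
Σ Rᵢ = 0 + 48 + 95 = 143
N̂ = 209866 / 143 ≈ 1467.6 → 1468

N ≈ 1468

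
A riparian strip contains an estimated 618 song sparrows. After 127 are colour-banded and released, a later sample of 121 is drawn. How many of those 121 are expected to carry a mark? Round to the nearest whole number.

expected recaptures ≈ 25

Expected recaptures E[R] = M·C / N.
E[R] = 127 × 121 / 618 = 15367 / 618 ≈ 24.9 → 25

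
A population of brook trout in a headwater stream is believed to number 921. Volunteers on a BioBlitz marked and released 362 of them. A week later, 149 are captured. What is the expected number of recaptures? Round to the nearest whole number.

The marked fraction of the population is 362/921, so in a sample of 149 expect C·(M/N) marked.
E[R] = 362 × 149 / 921 = 53938 / 921 ≈ 58.6 → 59

expected recaptures ≈ 59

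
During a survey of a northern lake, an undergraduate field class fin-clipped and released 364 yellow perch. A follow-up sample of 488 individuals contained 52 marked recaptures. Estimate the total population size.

Lincoln-Petersen assumes M/N = R/C, so N = M·C / R.
N = (364 × 488) / 52 = 177632 / 52 = 3416

N = 3416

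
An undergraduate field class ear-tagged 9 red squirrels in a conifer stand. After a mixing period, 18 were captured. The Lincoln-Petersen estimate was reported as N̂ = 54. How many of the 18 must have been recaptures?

From N = M·C/R: R = M·C / N = 9·18 / 54 = 162 / 54 = 3.

R = 3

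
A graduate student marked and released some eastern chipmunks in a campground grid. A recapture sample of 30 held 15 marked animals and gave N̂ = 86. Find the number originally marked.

From N = M·C/R: M = N·R / C = 86·15 / 30 = 1290 / 30 = 43.

M = 43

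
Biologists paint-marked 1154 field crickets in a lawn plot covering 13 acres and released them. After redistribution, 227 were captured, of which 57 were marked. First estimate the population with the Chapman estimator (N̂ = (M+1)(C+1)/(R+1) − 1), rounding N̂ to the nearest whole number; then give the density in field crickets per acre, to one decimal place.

density ≈ 349.2 field crickets per acre

N̂ = 1155·228/58 − 1 = 263340/58 − 1 ≈ 4539.3 → 4539
Density = N̂ / area = 4539 / 13 ≈ 349.15 → 349.2 per acre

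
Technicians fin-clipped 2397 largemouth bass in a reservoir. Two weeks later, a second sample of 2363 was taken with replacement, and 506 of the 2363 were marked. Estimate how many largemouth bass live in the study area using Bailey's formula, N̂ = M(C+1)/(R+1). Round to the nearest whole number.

N ≈ 11,177

N̂ = 2397·(2363+1)/(506+1) = 2397·2364/507 = 5666508/507 ≈ 11176.5 → 11177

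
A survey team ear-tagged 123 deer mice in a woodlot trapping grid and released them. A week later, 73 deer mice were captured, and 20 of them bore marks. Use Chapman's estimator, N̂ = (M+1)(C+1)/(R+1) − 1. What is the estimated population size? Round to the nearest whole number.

N̂ = (123+1)(73+1)/(20+1) − 1 = 124·74/21 − 1
= 9176/21 − 1 ≈ 437.0 − 1 ≈ 436.0 → 436

N ≈ 436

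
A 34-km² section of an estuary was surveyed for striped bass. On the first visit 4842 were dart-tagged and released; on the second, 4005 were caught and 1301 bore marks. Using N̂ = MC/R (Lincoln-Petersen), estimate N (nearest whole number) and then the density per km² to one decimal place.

density ≈ 438.4 striped bass per km²

N̂ = 4842·4005/1301 = 19392210/1301 ≈ 14905.6 → 14906
Density = N̂ / area = 14906 / 34 ≈ 438.41 → 438.4 per km²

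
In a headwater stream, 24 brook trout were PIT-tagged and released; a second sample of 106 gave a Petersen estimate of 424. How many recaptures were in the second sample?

From N = M·C/R: R = M·C / N = 24·106 / 424 = 2544 / 424 = 6.

R = 6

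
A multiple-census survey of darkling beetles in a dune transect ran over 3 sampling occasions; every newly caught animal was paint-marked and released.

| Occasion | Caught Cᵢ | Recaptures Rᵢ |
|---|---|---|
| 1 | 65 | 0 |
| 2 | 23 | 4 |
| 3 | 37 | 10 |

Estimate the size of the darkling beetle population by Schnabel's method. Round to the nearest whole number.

N ≈ 329

Marked at large before each occasion: Mᵢ = Σⱼ<ᵢ (Cⱼ − Rⱼ) → M1=0, M2=65, M3=84
Σ MᵢCᵢ = 0·65 + 65·23 + 84·37 = 0 + 1495 + 3108 = 4603
Σ Rᵢ = 0 + 4 + 10 = 14
N̂ = 4603 / 14 ≈ 328.8 → 329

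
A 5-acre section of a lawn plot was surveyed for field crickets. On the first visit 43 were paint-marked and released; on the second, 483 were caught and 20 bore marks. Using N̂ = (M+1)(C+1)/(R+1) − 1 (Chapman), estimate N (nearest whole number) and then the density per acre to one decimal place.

N̂ = 44·484/21 − 1 = 21296/21 − 1 ≈ 1013.1 → 1013
Density = N̂ / area = 1013 / 5 ≈ 202.60 → 202.6 per acre

density ≈ 202.6 field crickets per acre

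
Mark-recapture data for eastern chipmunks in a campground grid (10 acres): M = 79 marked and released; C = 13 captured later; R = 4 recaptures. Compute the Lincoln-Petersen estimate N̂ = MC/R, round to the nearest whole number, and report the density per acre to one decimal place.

density ≈ 25.7 eastern chipmunks per acre

N̂ = 79·13/4 = 1027/4 ≈ 256.8 → 257
Density = N̂ / area = 257 / 10 ≈ 25.70 → 25.7 per acre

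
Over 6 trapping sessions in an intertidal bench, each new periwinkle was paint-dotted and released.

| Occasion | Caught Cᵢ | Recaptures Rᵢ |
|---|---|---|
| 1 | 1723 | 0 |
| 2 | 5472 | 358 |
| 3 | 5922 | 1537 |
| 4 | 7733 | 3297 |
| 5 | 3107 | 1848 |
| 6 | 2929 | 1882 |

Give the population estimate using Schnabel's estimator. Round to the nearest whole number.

N ≈ 26,328

Marked at large before each occasion: Mᵢ = Σⱼ<ᵢ (Cⱼ − Rⱼ) → M1=0, M2=1723, M3=6837, M4=11222, M5=15658, M6=16917
Σ MᵢCᵢ = 0·1723 + 1723·5472 + 6837·5922 + 11222·7733 + 15658·3107 + 16917·2929 = 0 + 9428256 + 40488714 + 86779726 + 48649406 + 49549893 = 234895995
Σ Rᵢ = 0 + 358 + 1537 + 3297 + 1848 + 1882 = 8922
N̂ = 234895995 / 8922 ≈ 26327.7 → 26328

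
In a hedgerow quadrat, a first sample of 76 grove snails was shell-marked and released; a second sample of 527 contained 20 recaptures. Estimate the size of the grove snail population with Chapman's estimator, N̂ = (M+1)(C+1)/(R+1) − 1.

N = 1935

N̂ = (76+1)(527+1)/(20+1) − 1 = 77·528/21 − 1
= 40656/21 − 1 = 1936 − 1 = 1935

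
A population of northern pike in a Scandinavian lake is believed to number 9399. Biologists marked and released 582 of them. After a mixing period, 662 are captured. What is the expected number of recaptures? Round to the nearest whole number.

Expected recaptures E[R] = M·C / N.
E[R] = 582 × 662 / 9399 = 385284 / 9399 ≈ 41.0 → 41

expected recaptures ≈ 41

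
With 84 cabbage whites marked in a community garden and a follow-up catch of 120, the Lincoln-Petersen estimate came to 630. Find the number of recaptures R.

From N = M·C/R: R = M·C / N = 84·120 / 630 = 10080 / 630 = 16.

R = 16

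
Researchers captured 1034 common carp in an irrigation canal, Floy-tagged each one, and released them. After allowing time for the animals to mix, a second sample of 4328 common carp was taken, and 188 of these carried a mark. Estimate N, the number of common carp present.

N = (1034 × 4328) / 188 = 4475152 / 188 = 23804

N = 23,804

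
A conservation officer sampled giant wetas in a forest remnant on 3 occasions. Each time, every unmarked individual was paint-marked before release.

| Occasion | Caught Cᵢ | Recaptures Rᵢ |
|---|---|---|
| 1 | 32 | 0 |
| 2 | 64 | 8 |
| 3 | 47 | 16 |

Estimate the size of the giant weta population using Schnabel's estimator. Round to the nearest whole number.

N ≈ 258

Marked at large before each occasion: Mᵢ = Σⱼ<ᵢ (Cⱼ − Rⱼ) → M1=0, M2=32, M3=88
Σ MᵢCᵢ = 0·32 + 32·64 + 88·47 = 0 + 2048 + 4136 = 6184
Σ Rᵢ = 0 + 8 + 16 = 24
N̂ = 6184 / 24 ≈ 257.7 → 258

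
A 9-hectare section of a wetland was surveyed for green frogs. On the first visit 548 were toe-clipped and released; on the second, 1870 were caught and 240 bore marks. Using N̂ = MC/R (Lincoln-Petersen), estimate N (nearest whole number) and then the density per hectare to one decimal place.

density ≈ 474.4 green frogs per hectare

N̂ = 548·1870/240 = 1024760/240 ≈ 4269.8 → 4270
Density = N̂ / area = 4270 / 9 ≈ 474.44 → 474.4 per hectare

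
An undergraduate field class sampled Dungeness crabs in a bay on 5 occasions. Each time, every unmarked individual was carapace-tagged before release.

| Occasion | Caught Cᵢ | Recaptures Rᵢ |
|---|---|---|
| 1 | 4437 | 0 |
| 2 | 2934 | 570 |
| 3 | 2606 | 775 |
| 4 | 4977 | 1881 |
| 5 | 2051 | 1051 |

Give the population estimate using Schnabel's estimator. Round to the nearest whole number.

N ≈ 22,856

Marked at large before each occasion: Mᵢ = Σⱼ<ᵢ (Cⱼ − Rⱼ) → M1=0, M2=4437, M3=6801, M4=8632, M5=11728
Σ MᵢCᵢ = 0·4437 + 4437·2934 + 6801·2606 + 8632·4977 + 11728·2051 = 0 + 13018158 + 17723406 + 42961464 + 24054128 = 97757156
Σ Rᵢ = 0 + 570 + 775 + 1881 + 1051 = 4277
N̂ = 97757156 / 4277 ≈ 22856.48 → 22856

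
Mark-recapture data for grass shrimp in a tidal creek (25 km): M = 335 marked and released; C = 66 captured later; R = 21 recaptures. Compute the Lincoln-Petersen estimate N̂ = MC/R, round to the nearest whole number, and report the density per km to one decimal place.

N̂ = 335·66/21 = 22110/21 ≈ 1052.9 → 1053
Density = N̂ / area = 1053 / 25 ≈ 42.12 → 42.1 per km

density ≈ 42.1 grass shrimp per km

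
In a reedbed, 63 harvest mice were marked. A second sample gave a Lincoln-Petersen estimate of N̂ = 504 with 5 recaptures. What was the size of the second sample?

C = 40

From N = M·C/R: C = N·R / M = 504·5 / 63 = 2520 / 63 = 40.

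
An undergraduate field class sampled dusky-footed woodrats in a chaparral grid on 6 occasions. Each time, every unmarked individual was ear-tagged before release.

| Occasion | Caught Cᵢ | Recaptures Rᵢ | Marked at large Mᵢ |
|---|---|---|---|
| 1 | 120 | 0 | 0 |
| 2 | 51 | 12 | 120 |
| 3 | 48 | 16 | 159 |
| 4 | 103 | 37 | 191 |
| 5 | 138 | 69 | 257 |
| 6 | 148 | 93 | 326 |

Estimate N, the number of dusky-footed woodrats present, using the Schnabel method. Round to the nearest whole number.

N ≈ 516

Σ MᵢCᵢ = 0·120 + 120·51 + 159·48 + 191·103 + 257·138 + 326·148 = 0 + 6120 + 7632 + 19673 + 35466 + 48248 = 117139
Σ Rᵢ = 0 + 12 + 16 + 37 + 69 + 93 = 227
N̂ = 117139 / 227 ≈ 516.0 → 516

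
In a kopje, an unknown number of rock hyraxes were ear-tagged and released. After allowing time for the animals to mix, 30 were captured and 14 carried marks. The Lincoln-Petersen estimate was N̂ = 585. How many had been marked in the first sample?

From N = M·C/R: M = N·R / C = 585·14 / 30 = 8190 / 30 = 273.

M = 273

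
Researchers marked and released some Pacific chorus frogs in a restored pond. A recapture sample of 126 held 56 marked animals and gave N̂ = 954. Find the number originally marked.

From N = M·C/R: M = N·R / C = 954·56 / 126 = 53424 / 126 = 424.

M = 424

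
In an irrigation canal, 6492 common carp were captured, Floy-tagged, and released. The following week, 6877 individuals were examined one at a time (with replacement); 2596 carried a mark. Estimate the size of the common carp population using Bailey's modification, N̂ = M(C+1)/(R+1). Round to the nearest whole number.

N ≈ 17,194

N̂ = 6492·(6877+1)/(2596+1) = 6492·6878/2597 = 44651976/2597 ≈ 17193.7 → 17194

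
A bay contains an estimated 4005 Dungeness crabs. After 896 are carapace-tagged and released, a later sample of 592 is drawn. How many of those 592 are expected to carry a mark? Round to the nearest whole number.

expected recaptures ≈ 132

Expected recaptures E[R] = M·C / N.
E[R] = 896 × 592 / 4005 = 530432 / 4005 ≈ 132.4 → 132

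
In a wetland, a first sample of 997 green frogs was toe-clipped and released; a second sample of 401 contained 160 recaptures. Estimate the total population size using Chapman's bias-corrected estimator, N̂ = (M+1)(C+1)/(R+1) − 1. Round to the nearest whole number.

N ≈ 2491

N̂ = (997+1)(401+1)/(160+1) − 1 = 998·402/161 − 1
= 401196/161 − 1 ≈ 2491.9 − 1 ≈ 2490.9 → 2491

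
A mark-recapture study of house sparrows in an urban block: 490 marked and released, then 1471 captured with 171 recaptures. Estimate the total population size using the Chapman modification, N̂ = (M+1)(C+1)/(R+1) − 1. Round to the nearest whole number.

N ≈ 4201

N̂ = (490+1)(1471+1)/(171+1) − 1 = 491·1472/172 − 1
= 722752/172 − 1 ≈ 4202.0 − 1 ≈ 4201.0 → 4201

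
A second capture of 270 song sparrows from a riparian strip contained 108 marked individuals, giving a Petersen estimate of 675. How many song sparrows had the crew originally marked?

From N = M·C/R: M = N·R / C = 675·108 / 270 = 72900 / 270 = 270.

M = 270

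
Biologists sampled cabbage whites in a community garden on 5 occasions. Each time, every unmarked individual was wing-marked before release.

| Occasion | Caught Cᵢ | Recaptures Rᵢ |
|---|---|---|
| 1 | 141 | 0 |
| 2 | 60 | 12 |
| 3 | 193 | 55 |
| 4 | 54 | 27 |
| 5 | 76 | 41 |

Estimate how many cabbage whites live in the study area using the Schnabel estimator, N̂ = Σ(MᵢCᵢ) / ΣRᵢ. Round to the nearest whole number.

Marked at large before each occasion: Mᵢ = Σⱼ<ᵢ (Cⱼ − Rⱼ) → M1=0, M2=141, M3=189, M4=327, M5=354
Σ MᵢCᵢ = 0·141 + 141·60 + 189·193 + 327·54 + 354·76 = 0 + 8460 + 36477 + 17658 + 26904 = 89499
Σ Rᵢ = 0 + 12 + 55 + 27 + 41 = 135
N̂ = 89499 / 135 ≈ 663.0 → 663

N ≈ 663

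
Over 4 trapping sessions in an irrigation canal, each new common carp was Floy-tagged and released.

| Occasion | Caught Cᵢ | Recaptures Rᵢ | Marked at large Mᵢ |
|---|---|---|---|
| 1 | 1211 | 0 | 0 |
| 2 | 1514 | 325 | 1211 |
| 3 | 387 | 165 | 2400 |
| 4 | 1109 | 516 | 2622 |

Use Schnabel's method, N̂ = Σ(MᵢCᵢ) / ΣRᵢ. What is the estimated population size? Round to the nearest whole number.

Σ MᵢCᵢ = 0·1211 + 1211·1514 + 2400·387 + 2622·1109 = 0 + 1833454 + 928800 + 2907798 = 5670052
Σ Rᵢ = 0 + 325 + 165 + 516 = 1006
N̂ = 5670052 / 1006 ≈ 5636.2 → 5636

N ≈ 5636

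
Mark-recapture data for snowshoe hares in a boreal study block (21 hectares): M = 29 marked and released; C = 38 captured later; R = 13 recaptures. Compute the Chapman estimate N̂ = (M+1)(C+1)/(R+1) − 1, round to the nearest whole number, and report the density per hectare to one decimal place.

N̂ = 30·39/14 − 1 = 1170/14 − 1 ≈ 82.6 → 83
Density = N̂ / area = 83 / 21 ≈ 3.95 → 4.0 per hectare

density ≈ 4.0 snowshoe hares per hectare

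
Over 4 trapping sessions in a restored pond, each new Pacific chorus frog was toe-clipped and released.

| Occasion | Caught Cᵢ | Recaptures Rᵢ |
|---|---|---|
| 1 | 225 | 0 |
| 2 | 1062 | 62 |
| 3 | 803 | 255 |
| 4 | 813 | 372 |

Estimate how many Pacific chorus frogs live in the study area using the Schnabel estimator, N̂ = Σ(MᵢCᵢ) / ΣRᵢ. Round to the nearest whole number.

Marked at large before each occasion: Mᵢ = Σⱼ<ᵢ (Cⱼ − Rⱼ) → M1=0, M2=225, M3=1225, M4=1773
Σ MᵢCᵢ = 0·225 + 225·1062 + 1225·803 + 1773·813 = 0 + 238950 + 983675 + 1441449 = 2664074
Σ Rᵢ = 0 + 62 + 255 + 372 = 689
N̂ = 2664074 / 689 ≈ 3866.6 → 3867

N ≈ 3867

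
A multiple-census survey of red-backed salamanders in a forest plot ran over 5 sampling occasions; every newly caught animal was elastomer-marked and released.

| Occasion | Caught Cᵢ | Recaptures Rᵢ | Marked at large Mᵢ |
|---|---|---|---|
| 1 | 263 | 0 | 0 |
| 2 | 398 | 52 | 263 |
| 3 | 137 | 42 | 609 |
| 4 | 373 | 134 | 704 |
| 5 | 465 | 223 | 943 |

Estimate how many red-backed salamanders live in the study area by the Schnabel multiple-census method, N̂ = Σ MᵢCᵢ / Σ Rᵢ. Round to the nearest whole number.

N ≈ 1972

Σ MᵢCᵢ = 0·263 + 263·398 + 609·137 + 704·373 + 943·465 = 0 + 104674 + 83433 + 262592 + 438495 = 889194
Σ Rᵢ = 0 + 52 + 42 + 134 + 223 = 451
N̂ = 889194 / 451 ≈ 1971.6 → 1972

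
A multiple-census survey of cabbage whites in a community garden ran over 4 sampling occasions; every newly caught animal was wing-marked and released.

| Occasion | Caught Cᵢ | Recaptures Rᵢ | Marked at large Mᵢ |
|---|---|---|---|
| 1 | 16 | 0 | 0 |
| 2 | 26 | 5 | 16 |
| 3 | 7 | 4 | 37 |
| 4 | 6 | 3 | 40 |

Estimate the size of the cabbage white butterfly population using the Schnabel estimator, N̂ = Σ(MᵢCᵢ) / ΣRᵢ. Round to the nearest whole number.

Σ MᵢCᵢ = 0·16 + 16·26 + 37·7 + 40·6 = 0 + 416 + 259 + 240 = 915
Σ Rᵢ = 0 + 5 + 4 + 3 = 12
N̂ = 915 / 12 ≈ 76.2 → 76

N ≈ 76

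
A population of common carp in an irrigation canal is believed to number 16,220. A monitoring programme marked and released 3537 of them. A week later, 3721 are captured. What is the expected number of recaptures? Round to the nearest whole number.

Expected recaptures E[R] = M·C / N.
E[R] = 3537 × 3721 / 16220 = 13161177 / 16220 ≈ 811.4 → 811

expected recaptures ≈ 811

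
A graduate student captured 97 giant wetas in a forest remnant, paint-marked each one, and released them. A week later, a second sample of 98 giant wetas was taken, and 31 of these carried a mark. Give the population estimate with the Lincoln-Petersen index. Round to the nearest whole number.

The marked fraction in the recapture sample should equal the marked fraction in the population: 31/98 = 97/N.
N = (97 × 98) / 31 = 9506 / 31 ≈ 306.6 → 307

N ≈ 307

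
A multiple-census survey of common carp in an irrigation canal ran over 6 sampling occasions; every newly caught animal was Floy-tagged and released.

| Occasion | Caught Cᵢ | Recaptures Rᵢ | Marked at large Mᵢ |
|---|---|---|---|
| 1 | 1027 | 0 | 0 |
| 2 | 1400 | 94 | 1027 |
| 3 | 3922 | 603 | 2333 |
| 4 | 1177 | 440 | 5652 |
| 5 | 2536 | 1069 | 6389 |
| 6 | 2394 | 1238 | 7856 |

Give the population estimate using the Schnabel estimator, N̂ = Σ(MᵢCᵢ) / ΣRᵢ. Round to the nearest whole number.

Σ MᵢCᵢ = 0·1027 + 1027·1400 + 2333·3922 + 5652·1177 + 6389·2536 + 7856·2394 = 0 + 1437800 + 9150026 + 6652404 + 16202504 + 18807264 = 52249998
Σ Rᵢ = 0 + 94 + 603 + 440 + 1069 + 1238 = 3444
N̂ = 52249998 / 3444 ≈ 15171.3 → 15171

N ≈ 15,171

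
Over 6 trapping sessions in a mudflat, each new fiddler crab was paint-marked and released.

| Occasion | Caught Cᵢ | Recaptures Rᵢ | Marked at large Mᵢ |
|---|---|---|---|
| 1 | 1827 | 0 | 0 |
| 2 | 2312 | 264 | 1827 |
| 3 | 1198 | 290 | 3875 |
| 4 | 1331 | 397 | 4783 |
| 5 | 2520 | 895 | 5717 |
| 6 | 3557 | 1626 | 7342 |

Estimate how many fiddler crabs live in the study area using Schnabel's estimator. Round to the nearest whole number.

N ≈ 16,058

Σ MᵢCᵢ = 0·1827 + 1827·2312 + 3875·1198 + 4783·1331 + 5717·2520 + 7342·3557 = 0 + 4224024 + 4642250 + 6366173 + 14406840 + 26115494 = 55754781
Σ Rᵢ = 0 + 264 + 290 + 397 + 895 + 1626 = 3472
N̂ = 55754781 / 3472 ≈ 16058.4 → 16058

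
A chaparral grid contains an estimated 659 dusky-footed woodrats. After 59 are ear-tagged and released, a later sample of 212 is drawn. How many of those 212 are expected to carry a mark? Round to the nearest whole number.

Expected recaptures E[R] = M·C / N.
E[R] = 59 × 212 / 659 = 12508 / 659 ≈ 19.0 → 19

expected recaptures ≈ 19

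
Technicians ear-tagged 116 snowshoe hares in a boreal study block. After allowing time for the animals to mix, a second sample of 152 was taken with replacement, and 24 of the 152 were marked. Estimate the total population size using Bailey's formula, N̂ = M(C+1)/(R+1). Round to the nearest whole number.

N̂ = 116·(152+1)/(24+1) = 116·153/25 = 17748/25 ≈ 709.9 → 710

N ≈ 710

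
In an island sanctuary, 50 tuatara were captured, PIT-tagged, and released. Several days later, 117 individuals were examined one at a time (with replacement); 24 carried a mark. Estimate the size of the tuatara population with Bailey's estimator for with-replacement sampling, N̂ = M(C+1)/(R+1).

N̂ = 50·(117+1)/(24+1) = 50·118/25 = 5900/25 = 236

N = 236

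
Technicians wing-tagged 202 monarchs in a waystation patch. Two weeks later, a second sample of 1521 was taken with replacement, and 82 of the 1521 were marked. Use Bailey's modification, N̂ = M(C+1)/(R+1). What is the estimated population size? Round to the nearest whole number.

N ≈ 3704

N̂ = 202·(1521+1)/(82+1) = 202·1522/83 = 307444/83 ≈ 3704.1 → 3704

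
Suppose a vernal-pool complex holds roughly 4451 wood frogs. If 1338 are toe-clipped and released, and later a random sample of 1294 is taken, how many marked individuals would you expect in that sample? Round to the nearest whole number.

The marked fraction of the population is 1338/4451, so in a sample of 1294 expect C·(M/N) marked.
E[R] = 1338 × 1294 / 4451 = 1731372 / 4451 ≈ 389.0 → 389

expected recaptures ≈ 389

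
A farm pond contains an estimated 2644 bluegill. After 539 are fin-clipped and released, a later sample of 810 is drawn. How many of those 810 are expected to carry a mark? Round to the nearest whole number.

Expected recaptures E[R] = M·C / N.
E[R] = 539 × 810 / 2644 = 436590 / 2644 ≈ 165.1 → 165

expected recaptures ≈ 165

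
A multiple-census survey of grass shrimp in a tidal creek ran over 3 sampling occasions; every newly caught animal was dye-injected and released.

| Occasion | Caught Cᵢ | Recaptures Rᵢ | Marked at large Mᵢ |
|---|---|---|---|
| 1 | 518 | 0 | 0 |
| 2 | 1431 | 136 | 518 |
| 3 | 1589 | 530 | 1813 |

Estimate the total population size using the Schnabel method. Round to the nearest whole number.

Σ MᵢCᵢ = 0·518 + 518·1431 + 1813·1589 = 0 + 741258 + 2880857 = 3622115
Σ Rᵢ = 0 + 136 + 530 = 666
N̂ = 3622115 / 666 ≈ 5438.6 → 5439

N ≈ 5439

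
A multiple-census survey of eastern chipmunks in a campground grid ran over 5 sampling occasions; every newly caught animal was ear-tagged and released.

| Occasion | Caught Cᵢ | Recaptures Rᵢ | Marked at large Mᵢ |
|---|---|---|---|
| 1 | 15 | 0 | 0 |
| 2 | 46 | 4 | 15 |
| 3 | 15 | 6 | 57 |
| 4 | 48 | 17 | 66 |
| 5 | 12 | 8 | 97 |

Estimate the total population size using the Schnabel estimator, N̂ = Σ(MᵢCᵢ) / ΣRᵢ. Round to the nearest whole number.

N ≈ 168

Σ MᵢCᵢ = 0·15 + 15·46 + 57·15 + 66·48 + 97·12 = 0 + 690 + 855 + 3168 + 1164 = 5877
Σ Rᵢ = 0 + 4 + 6 + 17 + 8 = 35
N̂ = 5877 / 35 ≈ 167.9 → 168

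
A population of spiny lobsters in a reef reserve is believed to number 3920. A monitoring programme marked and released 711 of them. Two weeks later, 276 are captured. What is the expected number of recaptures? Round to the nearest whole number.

expected recaptures ≈ 50

The marked fraction of the population is 711/3920, so in a sample of 276 expect C·(M/N) marked.
E[R] = 711 × 276 / 3920 = 196236 / 3920 ≈ 50.1 → 50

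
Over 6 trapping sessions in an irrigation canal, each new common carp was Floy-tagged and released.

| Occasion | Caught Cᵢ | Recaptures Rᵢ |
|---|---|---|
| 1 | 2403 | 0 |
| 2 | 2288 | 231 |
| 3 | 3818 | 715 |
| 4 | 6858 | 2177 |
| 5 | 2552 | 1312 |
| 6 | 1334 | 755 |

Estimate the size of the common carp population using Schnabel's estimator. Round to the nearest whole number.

N ≈ 23,820

Marked at large before each occasion: Mᵢ = Σⱼ<ᵢ (Cⱼ − Rⱼ) → M1=0, M2=2403, M3=4460, M4=7563, M5=12244, M6=13484
Σ MᵢCᵢ = 0·2403 + 2403·2288 + 4460·3818 + 7563·6858 + 12244·2552 + 13484·1334 = 0 + 5498064 + 17028280 + 51867054 + 31246688 + 17987656 = 123627742
Σ Rᵢ = 0 + 231 + 715 + 2177 + 1312 + 755 = 5190
N̂ = 123627742 / 5190 ≈ 23820.4 → 23820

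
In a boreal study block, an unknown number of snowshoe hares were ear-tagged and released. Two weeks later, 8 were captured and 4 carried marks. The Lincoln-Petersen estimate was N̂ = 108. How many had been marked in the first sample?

M = 54

From N = M·C/R: M = N·R / C = 108·4 / 8 = 432 / 8 = 54.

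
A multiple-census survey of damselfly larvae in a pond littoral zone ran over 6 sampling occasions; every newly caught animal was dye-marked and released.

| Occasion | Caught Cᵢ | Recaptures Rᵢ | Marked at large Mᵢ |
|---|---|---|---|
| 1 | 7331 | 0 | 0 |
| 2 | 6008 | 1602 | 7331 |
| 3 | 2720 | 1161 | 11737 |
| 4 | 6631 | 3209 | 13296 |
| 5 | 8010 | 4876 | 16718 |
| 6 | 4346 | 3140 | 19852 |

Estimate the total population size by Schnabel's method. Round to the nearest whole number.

N ≈ 27,475

Σ MᵢCᵢ = 0·7331 + 7331·6008 + 11737·2720 + 13296·6631 + 16718·8010 + 19852·4346 = 0 + 44044648 + 31924640 + 88165776 + 133911180 + 86276792 = 384323036
Σ Rᵢ = 0 + 1602 + 1161 + 3209 + 4876 + 3140 = 13988
N̂ = 384323036 / 13988 ≈ 27475.2 → 27475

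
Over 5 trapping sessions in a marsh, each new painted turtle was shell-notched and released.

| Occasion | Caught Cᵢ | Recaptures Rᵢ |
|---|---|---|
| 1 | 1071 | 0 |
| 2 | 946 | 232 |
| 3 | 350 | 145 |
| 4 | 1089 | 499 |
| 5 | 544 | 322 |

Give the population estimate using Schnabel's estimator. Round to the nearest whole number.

N ≈ 4348

Marked at large before each occasion: Mᵢ = Σⱼ<ᵢ (Cⱼ − Rⱼ) → M1=0, M2=1071, M3=1785, M4=1990, M5=2580
Σ MᵢCᵢ = 0·1071 + 1071·946 + 1785·350 + 1990·1089 + 2580·544 = 0 + 1013166 + 624750 + 2167110 + 1403520 = 5208546
Σ Rᵢ = 0 + 232 + 145 + 499 + 322 = 1198
N̂ = 5208546 / 1198 ≈ 4347.7 → 4348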